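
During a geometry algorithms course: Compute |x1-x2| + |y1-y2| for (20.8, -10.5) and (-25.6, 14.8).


|20.8-(-25.6)| + |(-10.5)-14.8| = 46.4 + 25.3 = 71.7

71.7


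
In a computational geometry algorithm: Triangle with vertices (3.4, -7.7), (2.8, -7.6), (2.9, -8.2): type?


Side lengths squared: AB^2=0.37, BC^2=0.37, CA^2=0.5
Sorted: [0.37, 0.37, 0.5]
By sides: Isosceles, By angles: Acute

Isosceles, Acute


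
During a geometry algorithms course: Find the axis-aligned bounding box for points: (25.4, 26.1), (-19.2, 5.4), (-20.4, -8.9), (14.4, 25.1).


x range: [-20.4, 25.4]
y range: [-8.9, 26.1]
Bounding box: (-20.4,-8.9) to (25.4,26.1)

(-20.4,-8.9) to (25.4,26.1)


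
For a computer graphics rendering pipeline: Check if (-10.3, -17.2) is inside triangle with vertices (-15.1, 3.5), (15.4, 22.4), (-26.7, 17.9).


Cross products: AB x AP = -722.07, BC x BP = 1551.51, CA x CP = -171
All same sign? no

No, outside


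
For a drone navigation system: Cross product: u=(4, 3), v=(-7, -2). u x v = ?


u x v = u_x*v_y - u_y*v_x = 4*(-2) - 3*(-7)
= (-8) - (-21) = 13

13


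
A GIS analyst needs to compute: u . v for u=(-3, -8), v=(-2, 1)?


u . v = u_x*v_x + u_y*v_y = (-3)*(-2) + (-8)*1
= 6 + (-8) = -2

-2


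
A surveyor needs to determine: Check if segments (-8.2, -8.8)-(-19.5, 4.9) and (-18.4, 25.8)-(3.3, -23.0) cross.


Cross products: d1=-253.06, d2=-507.21, d3=-251.24, d4=2.91
d1*d2 < 0 and d3*d4 < 0? no

No, they don't intersect


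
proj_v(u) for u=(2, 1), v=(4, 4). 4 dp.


u.v = 12, |v| = sqrt(32) = 5.6569
Scalar projection = u.v / |v| = 12 / sqrt(32) = 2.1213

2.1213


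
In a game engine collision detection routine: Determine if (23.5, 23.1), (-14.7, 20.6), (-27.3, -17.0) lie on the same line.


Cross product: ((-14.7)-23.5)*((-17)-23.1) - (20.6-23.1)*((-27.3)-23.5)
= 1404.82

No, not collinear


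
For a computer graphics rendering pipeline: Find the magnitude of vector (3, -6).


|u| = sqrt(3^2 + (-6)^2) = sqrt(45) = 6.7082

6.7082


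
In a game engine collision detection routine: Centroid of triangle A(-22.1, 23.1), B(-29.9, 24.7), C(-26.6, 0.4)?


Centroid = ((x_A+x_B+x_C)/3, (y_A+y_B+y_C)/3)
= (((-22.1)+(-29.9)+(-26.6))/3, (23.1+24.7+0.4)/3)
= (-26.2, 16.0667)

(-26.2, 16.0667)


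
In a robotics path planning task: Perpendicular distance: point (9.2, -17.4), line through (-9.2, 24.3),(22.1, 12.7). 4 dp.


|cross product| = 1091.77
|line direction| = sqrt(1114.25) = 33.3804
Distance = 1091.77/sqrt(1114.25) = 32.7069

32.7069


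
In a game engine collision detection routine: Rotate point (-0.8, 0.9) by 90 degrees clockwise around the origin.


90° CW: (x,y) -> (y, -x)
(-0.8,0.9) -> (0.9, 0.8)

(0.9, 0.8)


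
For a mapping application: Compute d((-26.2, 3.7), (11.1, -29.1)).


dx=37.3, dy=-32.8
d^2 = 37.3^2 + (-32.8)^2 = 2467.13
d = sqrt(2467.13) = 49.6702

49.6702


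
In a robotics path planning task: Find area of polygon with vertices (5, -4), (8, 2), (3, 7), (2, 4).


Shoelace sum: (5*2 - 8*(-4)) + (8*7 - 3*2) + (3*4 - 2*7) + (2*(-4) - 5*4)
= 62
Area = |62|/2 = 31

31


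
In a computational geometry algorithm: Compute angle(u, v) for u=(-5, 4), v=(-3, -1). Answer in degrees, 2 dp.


u.v = 11, |u| = sqrt(41) = 6.4031, |v| = sqrt(10) = 3.1623
cos(theta) = u.v/(|u||v|) = 11/sqrt(410) = 0.543251
theta = acos(0.543251) = 57.09 degrees

57.09 degrees


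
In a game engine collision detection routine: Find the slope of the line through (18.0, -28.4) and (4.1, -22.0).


slope = (y2-y1)/(x2-x1) = ((-22)-(-28.4))/(4.1-18) = 6.4/(-13.9) = -0.4604

-0.4604


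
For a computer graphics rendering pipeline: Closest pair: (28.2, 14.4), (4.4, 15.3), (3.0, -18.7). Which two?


d(P0,P1) = 23.817, d(P0,P2) = 41.6011, d(P1,P2) = 34.0288
Closest: P0 and P1

Closest pair: (28.2, 14.4) and (4.4, 15.3), distance = 23.817


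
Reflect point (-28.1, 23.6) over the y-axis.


Reflection over y-axis: (x,y) -> (-x,y)
(-28.1, 23.6) -> (28.1, 23.6)

(28.1, 23.6)


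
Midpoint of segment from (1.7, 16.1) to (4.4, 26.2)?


M = ((1.7+4.4)/2, (16.1+26.2)/2)
= (3.05, 21.15)

(3.05, 21.15)


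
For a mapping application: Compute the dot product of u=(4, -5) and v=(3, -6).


u . v = u_x*v_x + u_y*v_y = 4*3 + (-5)*(-6)
= 12 + 30 = 42

42


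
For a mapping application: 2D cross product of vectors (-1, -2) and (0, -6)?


u x v = u_x*v_y - u_y*v_x = (-1)*(-6) - (-2)*0
= 6 - 0 = 6

6


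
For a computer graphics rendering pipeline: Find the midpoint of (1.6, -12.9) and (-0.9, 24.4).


M = ((1.6+(-0.9))/2, ((-12.9)+24.4)/2)
= (0.35, 5.75)

(0.35, 5.75)


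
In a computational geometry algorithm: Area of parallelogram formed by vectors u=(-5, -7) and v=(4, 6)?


|u x v| = |(-5)*6 - (-7)*4|
= |(-30) - (-28)| = 2

2


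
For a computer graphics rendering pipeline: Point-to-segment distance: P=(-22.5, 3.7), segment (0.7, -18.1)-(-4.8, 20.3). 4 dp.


Project P onto AB: t = 0.6411 (clamped to [0,1])
Closest point on segment: (-2.826, 6.5179)
Distance: 19.8748

19.8748


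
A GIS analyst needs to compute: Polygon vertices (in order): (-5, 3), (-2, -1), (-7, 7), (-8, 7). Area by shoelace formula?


Shoelace sum: ((-5)*(-1) - (-2)*3) + ((-2)*7 - (-7)*(-1)) + ((-7)*7 - (-8)*7) + ((-8)*3 - (-5)*7)
= 8
Area = |8|/2 = 4

4


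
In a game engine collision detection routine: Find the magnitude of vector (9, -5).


|u| = sqrt(9^2 + (-5)^2) = sqrt(106) = 10.2956

10.2956


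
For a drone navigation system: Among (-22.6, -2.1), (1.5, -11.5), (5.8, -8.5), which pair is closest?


d(P0,P1) = 25.8683, d(P0,P2) = 29.1122, d(P1,P2) = 5.2431
Closest: P1 and P2

Closest pair: (1.5, -11.5) and (5.8, -8.5), distance = 5.2431


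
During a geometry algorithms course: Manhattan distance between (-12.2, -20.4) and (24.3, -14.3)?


|(-12.2)-24.3| + |(-20.4)-(-14.3)| = 36.5 + 6.1 = 42.6

42.6


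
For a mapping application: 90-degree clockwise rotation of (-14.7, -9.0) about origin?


90° CW: (x,y) -> (y, -x)
(-14.7,-9) -> (-9, 14.7)

(-9, 14.7)


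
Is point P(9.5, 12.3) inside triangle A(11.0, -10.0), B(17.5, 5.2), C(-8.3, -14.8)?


Cross products: AB x AP = 167.75, BC x BP = -343.18, CA x CP = 437.59
All same sign? no

No, outside


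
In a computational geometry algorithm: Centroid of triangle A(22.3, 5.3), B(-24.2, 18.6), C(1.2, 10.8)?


Centroid = ((x_A+x_B+x_C)/3, (y_A+y_B+y_C)/3)
= ((22.3+(-24.2)+1.2)/3, (5.3+18.6+10.8)/3)
= (-0.2333, 11.5667)

(-0.2333, 11.5667)


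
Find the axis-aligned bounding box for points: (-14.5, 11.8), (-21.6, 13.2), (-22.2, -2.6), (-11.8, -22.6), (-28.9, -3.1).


x range: [-28.9, -11.8]
y range: [-22.6, 13.2]
Bounding box: (-28.9,-22.6) to (-11.8,13.2)

(-28.9,-22.6) to (-11.8,13.2)


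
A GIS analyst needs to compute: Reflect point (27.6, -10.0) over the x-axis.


Reflection over x-axis: (x,y) -> (x,-y)
(27.6, -10) -> (27.6, 10)

(27.6, 10)


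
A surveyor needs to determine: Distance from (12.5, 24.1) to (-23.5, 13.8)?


dx=-36, dy=-10.3
d^2 = (-36)^2 + (-10.3)^2 = 1402.09
d = sqrt(1402.09) = 37.4445

37.4445


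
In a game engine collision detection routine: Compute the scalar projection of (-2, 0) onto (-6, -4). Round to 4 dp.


u.v = 12, |v| = sqrt(52) = 7.2111
Scalar projection = u.v / |v| = 12 / sqrt(52) = 1.6641

1.6641


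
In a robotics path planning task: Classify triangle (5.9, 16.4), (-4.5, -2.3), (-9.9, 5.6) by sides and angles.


Side lengths squared: AB^2=457.85, BC^2=91.57, CA^2=366.28
Sorted: [91.57, 366.28, 457.85]
By sides: Scalene, By angles: Right

Scalene, Right


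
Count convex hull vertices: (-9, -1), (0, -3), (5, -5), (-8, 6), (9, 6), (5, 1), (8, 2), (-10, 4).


Convex hull vertices (CCW): (-10, 4), (-9, -1), (5, -5), (8, 2), (9, 6), (-8, 6)
Count = 6

6


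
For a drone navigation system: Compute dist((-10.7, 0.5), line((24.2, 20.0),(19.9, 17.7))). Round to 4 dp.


|cross product| = 3.58
|line direction| = sqrt(23.78) = 4.8765
Distance = 3.58/sqrt(23.78) = 0.7341

0.7341


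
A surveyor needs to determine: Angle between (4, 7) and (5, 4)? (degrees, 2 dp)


u.v = 48, |u| = sqrt(65) = 8.0623, |v| = sqrt(41) = 6.4031
cos(theta) = u.v/(|u||v|) = 48/sqrt(2665) = 0.929807
theta = acos(0.929807) = 21.6 degrees

21.6 degrees


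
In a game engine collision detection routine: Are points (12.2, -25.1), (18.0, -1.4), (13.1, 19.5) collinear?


Cross product: (18-12.2)*(19.5-(-25.1)) - ((-1.4)-(-25.1))*(13.1-12.2)
= 237.35

No, not collinear


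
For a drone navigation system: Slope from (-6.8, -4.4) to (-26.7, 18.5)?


slope = (y2-y1)/(x2-x1) = (18.5-(-4.4))/((-26.7)-(-6.8)) = 22.9/(-19.9) = -1.1508

-1.1508


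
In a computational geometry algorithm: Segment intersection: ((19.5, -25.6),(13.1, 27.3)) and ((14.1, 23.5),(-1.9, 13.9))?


Cross products: d1=837.44, d2=-70.4, d3=-28.58, d4=879.26
d1*d2 < 0 and d3*d4 < 0? yes

Yes, they intersect


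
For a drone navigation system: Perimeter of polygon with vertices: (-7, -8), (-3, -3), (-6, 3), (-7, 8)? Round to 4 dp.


Sides: (-7, -8)->(-3, -3): sqrt(41) = 6.403124, (-3, -3)->(-6, 3): sqrt(45) = 6.708204, (-6, 3)->(-7, 8): sqrt(26) = 5.09902, (-7, 8)->(-7, -8): sqrt(256) = 16
Sum = 34.210348
Perimeter = 34.2103

34.2103


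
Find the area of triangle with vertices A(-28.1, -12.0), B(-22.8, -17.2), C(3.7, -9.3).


Area = |x_A(y_B-y_C) + x_B(y_C-y_A) + x_C(y_A-y_B)|/2
= |221.99 + (-61.56) + 19.24|/2
= 179.67/2 = 89.835

89.835


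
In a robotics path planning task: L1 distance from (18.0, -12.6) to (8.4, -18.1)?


|18-8.4| + |(-12.6)-(-18.1)| = 9.6 + 5.5 = 15.1

15.1


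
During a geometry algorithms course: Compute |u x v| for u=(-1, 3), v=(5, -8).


|u x v| = |(-1)*(-8) - 3*5|
= |8 - 15| = 7

7


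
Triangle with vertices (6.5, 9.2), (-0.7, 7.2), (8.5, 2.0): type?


Side lengths squared: AB^2=55.84, BC^2=111.68, CA^2=55.84
Sorted: [55.84, 55.84, 111.68]
By sides: Isosceles, By angles: Right

Isosceles, Right


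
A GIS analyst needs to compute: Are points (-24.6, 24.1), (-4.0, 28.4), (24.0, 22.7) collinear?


Cross product: ((-4)-(-24.6))*(22.7-24.1) - (28.4-24.1)*(24-(-24.6))
= -237.82

No, not collinear


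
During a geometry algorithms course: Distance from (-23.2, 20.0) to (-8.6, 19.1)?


dx=14.6, dy=-0.9
d^2 = 14.6^2 + (-0.9)^2 = 213.97
d = sqrt(213.97) = 14.6277

14.6277


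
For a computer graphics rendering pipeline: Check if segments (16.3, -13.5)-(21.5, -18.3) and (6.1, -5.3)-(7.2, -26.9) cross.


Cross products: d1=211.3, d2=318.34, d3=-6.32, d4=-113.36
d1*d2 < 0 and d3*d4 < 0? no

No, they don't intersect


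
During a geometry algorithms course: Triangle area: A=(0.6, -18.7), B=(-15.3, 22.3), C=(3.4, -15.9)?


Area = |x_A(y_B-y_C) + x_B(y_C-y_A) + x_C(y_A-y_B)|/2
= |22.92 + (-42.84) + (-139.4)|/2
= 159.32/2 = 79.66

79.66


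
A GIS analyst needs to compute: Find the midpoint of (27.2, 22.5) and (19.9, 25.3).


M = ((27.2+19.9)/2, (22.5+25.3)/2)
= (23.55, 23.9)

(23.55, 23.9)


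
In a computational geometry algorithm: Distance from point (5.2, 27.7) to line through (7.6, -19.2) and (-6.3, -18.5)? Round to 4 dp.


|cross product| = 650.23
|line direction| = sqrt(193.7) = 13.9176
Distance = 650.23/sqrt(193.7) = 46.7199

46.7199


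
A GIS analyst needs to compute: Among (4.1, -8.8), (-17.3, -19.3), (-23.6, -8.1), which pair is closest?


d(P0,P1) = 23.8372, d(P0,P2) = 27.7088, d(P1,P2) = 12.8503
Closest: P1 and P2

Closest pair: (-17.3, -19.3) and (-23.6, -8.1), distance = 12.8503


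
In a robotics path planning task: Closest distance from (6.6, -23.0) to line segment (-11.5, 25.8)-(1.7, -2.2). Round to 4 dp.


Project P onto AB: t = 1 (clamped to [0,1])
Closest point on segment: (1.7, -2.2)
Distance: 21.3694

21.3694


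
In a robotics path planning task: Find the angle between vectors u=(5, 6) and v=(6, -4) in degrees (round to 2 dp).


u.v = 6, |u| = sqrt(61) = 7.8102, |v| = sqrt(52) = 7.2111
cos(theta) = u.v/(|u||v|) = 6/sqrt(3172) = 0.106533
theta = acos(0.106533) = 83.88 degrees

83.88 degrees


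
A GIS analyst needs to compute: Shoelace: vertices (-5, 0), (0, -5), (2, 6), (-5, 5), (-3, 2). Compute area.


Shoelace sum: ((-5)*(-5) - 0*0) + (0*6 - 2*(-5)) + (2*5 - (-5)*6) + ((-5)*2 - (-3)*5) + ((-3)*0 - (-5)*2)
= 90
Area = |90|/2 = 45

45


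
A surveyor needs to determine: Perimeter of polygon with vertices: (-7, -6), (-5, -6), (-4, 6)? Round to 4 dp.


Sides: (-7, -6)->(-5, -6): sqrt(4) = 2, (-5, -6)->(-4, 6): sqrt(145) = 12.041595, (-4, 6)->(-7, -6): sqrt(153) = 12.369317
Sum = 26.410912
Perimeter = 26.4109

26.4109


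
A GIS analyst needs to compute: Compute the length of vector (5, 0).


|u| = sqrt(5^2 + 0^2) = sqrt(25) = 5

5


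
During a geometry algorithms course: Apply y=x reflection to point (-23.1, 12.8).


Reflection over y=x: (x,y) -> (y,x)
(-23.1, 12.8) -> (12.8, -23.1)

(12.8, -23.1)


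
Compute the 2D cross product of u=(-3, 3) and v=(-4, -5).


u x v = u_x*v_y - u_y*v_x = (-3)*(-5) - 3*(-4)
= 15 - (-12) = 27

27


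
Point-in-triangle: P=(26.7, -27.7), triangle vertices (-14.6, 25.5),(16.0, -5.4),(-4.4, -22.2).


Cross products: AB x AP = -351.75, BC x BP = 634.68, CA x CP = -1427.37
All same sign? no

No, outside


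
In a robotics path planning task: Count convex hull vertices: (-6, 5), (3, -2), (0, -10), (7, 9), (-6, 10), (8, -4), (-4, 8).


Convex hull vertices (CCW): (-6, 5), (0, -10), (8, -4), (7, 9), (-6, 10)
Count = 5

5


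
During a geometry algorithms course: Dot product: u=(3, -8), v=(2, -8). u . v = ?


u . v = u_x*v_x + u_y*v_y = 3*2 + (-8)*(-8)
= 6 + 64 = 70

70


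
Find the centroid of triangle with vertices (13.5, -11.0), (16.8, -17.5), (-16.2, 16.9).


Centroid = ((x_A+x_B+x_C)/3, (y_A+y_B+y_C)/3)
= ((13.5+16.8+(-16.2))/3, ((-11)+(-17.5)+16.9)/3)
= (4.7, -3.8667)

(4.7, -3.8667)


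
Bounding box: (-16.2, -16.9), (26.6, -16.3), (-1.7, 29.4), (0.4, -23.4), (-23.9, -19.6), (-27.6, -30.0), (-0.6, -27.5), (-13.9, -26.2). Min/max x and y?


x range: [-27.6, 26.6]
y range: [-30, 29.4]
Bounding box: (-27.6,-30) to (26.6,29.4)

(-27.6,-30) to (26.6,29.4)


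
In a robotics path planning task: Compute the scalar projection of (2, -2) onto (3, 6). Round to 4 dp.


u.v = -6, |v| = sqrt(45) = 6.7082
Scalar projection = u.v / |v| = -6 / sqrt(45) = -0.8944

-0.8944


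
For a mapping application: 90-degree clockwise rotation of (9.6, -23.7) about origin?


90° CW: (x,y) -> (y, -x)
(9.6,-23.7) -> (-23.7, -9.6)

(-23.7, -9.6)


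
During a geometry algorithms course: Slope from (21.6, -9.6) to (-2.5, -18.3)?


slope = (y2-y1)/(x2-x1) = ((-18.3)-(-9.6))/((-2.5)-21.6) = (-8.7)/(-24.1) = 0.361

0.361


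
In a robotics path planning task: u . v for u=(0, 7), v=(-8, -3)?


u . v = u_x*v_x + u_y*v_y = 0*(-8) + 7*(-3)
= 0 + (-21) = -21

-21


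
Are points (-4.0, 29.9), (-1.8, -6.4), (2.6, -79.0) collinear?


Cross product: ((-1.8)-(-4))*((-79)-29.9) - ((-6.4)-29.9)*(2.6-(-4))
= 0

Yes, collinear


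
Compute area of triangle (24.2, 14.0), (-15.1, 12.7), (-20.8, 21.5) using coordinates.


Area = |x_A(y_B-y_C) + x_B(y_C-y_A) + x_C(y_A-y_B)|/2
= |(-212.96) + (-113.25) + (-27.04)|/2
= 353.25/2 = 176.625

176.625


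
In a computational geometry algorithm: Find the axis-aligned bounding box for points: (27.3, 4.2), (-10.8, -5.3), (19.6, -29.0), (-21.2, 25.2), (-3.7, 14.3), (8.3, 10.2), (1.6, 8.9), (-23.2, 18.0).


x range: [-23.2, 27.3]
y range: [-29, 25.2]
Bounding box: (-23.2,-29) to (27.3,25.2)

(-23.2,-29) to (27.3,25.2)


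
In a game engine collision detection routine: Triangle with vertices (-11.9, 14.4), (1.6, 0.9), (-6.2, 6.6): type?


Side lengths squared: AB^2=364.5, BC^2=93.33, CA^2=93.33
Sorted: [93.33, 93.33, 364.5]
By sides: Isosceles, By angles: Obtuse

Isosceles, Obtuse


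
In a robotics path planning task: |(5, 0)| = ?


|u| = sqrt(5^2 + 0^2) = sqrt(25) = 5

5


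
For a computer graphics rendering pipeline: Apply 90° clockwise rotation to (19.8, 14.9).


90° CW: (x,y) -> (y, -x)
(19.8,14.9) -> (14.9, -19.8)

(14.9, -19.8)


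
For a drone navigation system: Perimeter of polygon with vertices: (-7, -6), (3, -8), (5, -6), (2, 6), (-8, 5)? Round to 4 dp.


Sides: (-7, -6)->(3, -8): sqrt(104) = 10.198039, (3, -8)->(5, -6): sqrt(8) = 2.828427, (5, -6)->(2, 6): sqrt(153) = 12.369317, (2, 6)->(-8, 5): sqrt(101) = 10.049876, (-8, 5)->(-7, -6): sqrt(122) = 11.045361
Sum = 46.49102
Perimeter = 46.491

46.491


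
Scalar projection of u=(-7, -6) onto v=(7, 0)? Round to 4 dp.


u.v = -49, |v| = sqrt(49) = 7
Scalar projection = u.v / |v| = -49 / sqrt(49) = -7

-7


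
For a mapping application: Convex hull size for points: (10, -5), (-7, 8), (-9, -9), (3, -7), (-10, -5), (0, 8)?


Convex hull vertices (CCW): (-10, -5), (-9, -9), (3, -7), (10, -5), (0, 8), (-7, 8)
Count = 6

6


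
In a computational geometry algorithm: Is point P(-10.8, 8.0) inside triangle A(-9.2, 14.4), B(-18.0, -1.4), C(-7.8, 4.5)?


Cross products: AB x AP = 31.04, BC x BP = 53.4, CA x CP = 24.8
All same sign? yes

Yes, inside


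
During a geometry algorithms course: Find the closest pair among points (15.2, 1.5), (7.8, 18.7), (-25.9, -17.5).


d(P0,P1) = 18.7243, d(P0,P2) = 45.2792, d(P1,P2) = 49.4584
Closest: P0 and P1

Closest pair: (15.2, 1.5) and (7.8, 18.7), distance = 18.7243


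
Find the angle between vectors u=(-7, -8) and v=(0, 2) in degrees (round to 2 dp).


u.v = -16, |u| = sqrt(113) = 10.6301, |v| = sqrt(4) = 2
cos(theta) = u.v/(|u||v|) = -16/sqrt(452) = -0.752577
theta = acos(-0.752577) = 138.81 degrees

138.81 degrees


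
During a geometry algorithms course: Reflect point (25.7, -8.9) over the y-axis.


Reflection over y-axis: (x,y) -> (-x,y)
(25.7, -8.9) -> (-25.7, -8.9)

(-25.7, -8.9)


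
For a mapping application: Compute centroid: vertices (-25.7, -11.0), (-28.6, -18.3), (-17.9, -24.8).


Centroid = ((x_A+x_B+x_C)/3, (y_A+y_B+y_C)/3)
= (((-25.7)+(-28.6)+(-17.9))/3, ((-11)+(-18.3)+(-24.8))/3)
= (-24.0667, -18.0333)

(-24.0667, -18.0333)


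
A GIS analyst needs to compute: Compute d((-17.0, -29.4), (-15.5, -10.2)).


dx=1.5, dy=19.2
d^2 = 1.5^2 + 19.2^2 = 370.89
d = sqrt(370.89) = 19.2585

19.2585


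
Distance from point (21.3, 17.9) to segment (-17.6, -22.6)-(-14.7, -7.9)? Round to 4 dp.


Project P onto AB: t = 1 (clamped to [0,1])
Closest point on segment: (-14.7, -7.9)
Distance: 44.2904

44.2904


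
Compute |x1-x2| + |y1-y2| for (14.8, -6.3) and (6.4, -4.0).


|14.8-6.4| + |(-6.3)-(-4)| = 8.4 + 2.3 = 10.7

10.7


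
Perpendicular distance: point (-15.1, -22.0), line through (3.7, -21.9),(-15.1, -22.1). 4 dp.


|cross product| = 1.88
|line direction| = sqrt(353.48) = 18.8011
Distance = 1.88/sqrt(353.48) = 0.1

0.1


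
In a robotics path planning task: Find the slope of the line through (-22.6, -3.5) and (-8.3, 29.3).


slope = (y2-y1)/(x2-x1) = (29.3-(-3.5))/((-8.3)-(-22.6)) = 32.8/14.3 = 2.2937

2.2937


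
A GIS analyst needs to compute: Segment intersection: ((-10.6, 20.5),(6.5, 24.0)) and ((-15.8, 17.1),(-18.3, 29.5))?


Cross products: d1=-72.98, d2=-293.77, d3=-39.94, d4=180.85
d1*d2 < 0 and d3*d4 < 0? no

No, they don't intersect


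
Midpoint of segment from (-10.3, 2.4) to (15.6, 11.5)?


M = (((-10.3)+15.6)/2, (2.4+11.5)/2)
= (2.65, 6.95)

(2.65, 6.95)


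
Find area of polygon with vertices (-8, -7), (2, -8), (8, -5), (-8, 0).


Shoelace sum: ((-8)*(-8) - 2*(-7)) + (2*(-5) - 8*(-8)) + (8*0 - (-8)*(-5)) + ((-8)*(-7) - (-8)*0)
= 148
Area = |148|/2 = 74

74


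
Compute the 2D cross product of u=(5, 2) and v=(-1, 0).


u x v = u_x*v_y - u_y*v_x = 5*0 - 2*(-1)
= 0 - (-2) = 2

2


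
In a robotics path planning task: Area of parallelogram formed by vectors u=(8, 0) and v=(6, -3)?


|u x v| = |8*(-3) - 0*6|
= |(-24) - 0| = 24

24


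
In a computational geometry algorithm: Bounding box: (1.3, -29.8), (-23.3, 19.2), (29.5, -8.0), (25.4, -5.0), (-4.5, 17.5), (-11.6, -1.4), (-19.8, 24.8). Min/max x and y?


x range: [-23.3, 29.5]
y range: [-29.8, 24.8]
Bounding box: (-23.3,-29.8) to (29.5,24.8)

(-23.3,-29.8) to (29.5,24.8)


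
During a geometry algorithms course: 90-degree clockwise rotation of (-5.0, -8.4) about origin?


90° CW: (x,y) -> (y, -x)
(-5,-8.4) -> (-8.4, 5)

(-8.4, 5)


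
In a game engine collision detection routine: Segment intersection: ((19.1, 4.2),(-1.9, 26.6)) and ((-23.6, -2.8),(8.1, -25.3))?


Cross products: d1=1182.65, d2=1420.23, d3=1103.48, d4=865.9
d1*d2 < 0 and d3*d4 < 0? no

No, they don't intersect


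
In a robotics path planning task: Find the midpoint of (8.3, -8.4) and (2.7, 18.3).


M = ((8.3+2.7)/2, ((-8.4)+18.3)/2)
= (5.5, 4.95)

(5.5, 4.95)


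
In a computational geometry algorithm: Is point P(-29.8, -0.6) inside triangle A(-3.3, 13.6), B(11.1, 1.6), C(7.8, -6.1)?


Cross products: AB x AP = -522.48, BC x BP = -307.67, CA x CP = 679.67
All same sign? no

No, outside


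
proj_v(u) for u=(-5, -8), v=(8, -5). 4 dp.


u.v = 0, |v| = sqrt(89) = 9.434
Scalar projection = u.v / |v| = 0 / sqrt(89) = 0

0


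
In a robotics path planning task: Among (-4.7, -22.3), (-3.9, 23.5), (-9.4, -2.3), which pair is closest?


d(P0,P1) = 45.807, d(P0,P2) = 20.5448, d(P1,P2) = 26.3797
Closest: P0 and P2

Closest pair: (-4.7, -22.3) and (-9.4, -2.3), distance = 20.5448


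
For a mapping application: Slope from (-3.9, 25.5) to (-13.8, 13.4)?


slope = (y2-y1)/(x2-x1) = (13.4-25.5)/((-13.8)-(-3.9)) = (-12.1)/(-9.9) = 1.2222

1.2222


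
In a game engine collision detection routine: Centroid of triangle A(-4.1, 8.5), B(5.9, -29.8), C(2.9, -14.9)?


Centroid = ((x_A+x_B+x_C)/3, (y_A+y_B+y_C)/3)
= (((-4.1)+5.9+2.9)/3, (8.5+(-29.8)+(-14.9))/3)
= (1.5667, -12.0667)

(1.5667, -12.0667)


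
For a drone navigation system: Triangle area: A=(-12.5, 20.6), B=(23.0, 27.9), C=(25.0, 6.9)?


Area = |x_A(y_B-y_C) + x_B(y_C-y_A) + x_C(y_A-y_B)|/2
= |(-262.5) + (-315.1) + (-182.5)|/2
= 760.1/2 = 380.05

380.05


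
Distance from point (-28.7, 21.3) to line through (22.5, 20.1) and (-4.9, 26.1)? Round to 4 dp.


|cross product| = 274.32
|line direction| = sqrt(786.76) = 28.0492
Distance = 274.32/sqrt(786.76) = 9.7799

9.7799


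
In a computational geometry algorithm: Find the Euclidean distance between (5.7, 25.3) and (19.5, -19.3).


dx=13.8, dy=-44.6
d^2 = 13.8^2 + (-44.6)^2 = 2179.6
d = sqrt(2179.6) = 46.6862

46.6862


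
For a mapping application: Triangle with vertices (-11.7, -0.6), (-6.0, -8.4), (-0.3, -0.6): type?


Side lengths squared: AB^2=93.33, BC^2=93.33, CA^2=129.96
Sorted: [93.33, 93.33, 129.96]
By sides: Isosceles, By angles: Acute

Isosceles, Acute


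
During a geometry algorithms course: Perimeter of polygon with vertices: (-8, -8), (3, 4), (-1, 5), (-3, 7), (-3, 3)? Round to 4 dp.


Sides: (-8, -8)->(3, 4): sqrt(265) = 16.278821, (3, 4)->(-1, 5): sqrt(17) = 4.123106, (-1, 5)->(-3, 7): sqrt(8) = 2.828427, (-3, 7)->(-3, 3): sqrt(16) = 4, (-3, 3)->(-8, -8): sqrt(146) = 12.083046
Sum = 39.3134
Perimeter = 39.3134

39.3134


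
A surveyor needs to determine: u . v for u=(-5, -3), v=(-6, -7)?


u . v = u_x*v_x + u_y*v_y = (-5)*(-6) + (-3)*(-7)
= 30 + 21 = 51

51


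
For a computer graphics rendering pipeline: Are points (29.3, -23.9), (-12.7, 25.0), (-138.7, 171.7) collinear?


Cross product: ((-12.7)-29.3)*(171.7-(-23.9)) - (25-(-23.9))*((-138.7)-29.3)
= 0

Yes, collinear


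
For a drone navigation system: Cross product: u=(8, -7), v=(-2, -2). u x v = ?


u x v = u_x*v_y - u_y*v_x = 8*(-2) - (-7)*(-2)
= (-16) - 14 = -30

-30


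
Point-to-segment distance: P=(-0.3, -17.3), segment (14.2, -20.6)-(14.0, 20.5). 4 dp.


Project P onto AB: t = 0.082 (clamped to [0,1])
Closest point on segment: (14.1836, -17.2295)
Distance: 14.4838

14.4838


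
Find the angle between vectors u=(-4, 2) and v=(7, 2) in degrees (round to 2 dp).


u.v = -24, |u| = sqrt(20) = 4.4721, |v| = sqrt(53) = 7.2801
cos(theta) = u.v/(|u||v|) = -24/sqrt(1060) = -0.737154
theta = acos(-0.737154) = 137.49 degrees

137.49 degrees


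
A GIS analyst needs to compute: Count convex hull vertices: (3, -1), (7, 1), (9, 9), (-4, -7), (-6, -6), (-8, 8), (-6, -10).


Convex hull vertices (CCW): (-8, 8), (-6, -10), (7, 1), (9, 9)
Count = 4

4


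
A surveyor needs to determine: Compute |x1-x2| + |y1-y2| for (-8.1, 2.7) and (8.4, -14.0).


|(-8.1)-8.4| + |2.7-(-14)| = 16.5 + 16.7 = 33.2

33.2


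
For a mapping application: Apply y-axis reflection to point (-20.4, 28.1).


Reflection over y-axis: (x,y) -> (-x,y)
(-20.4, 28.1) -> (20.4, 28.1)

(20.4, 28.1)


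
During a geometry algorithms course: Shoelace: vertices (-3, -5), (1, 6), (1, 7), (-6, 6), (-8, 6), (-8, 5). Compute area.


Shoelace sum: ((-3)*6 - 1*(-5)) + (1*7 - 1*6) + (1*6 - (-6)*7) + ((-6)*6 - (-8)*6) + ((-8)*5 - (-8)*6) + ((-8)*(-5) - (-3)*5)
= 111
Area = |111|/2 = 55.5

55.5


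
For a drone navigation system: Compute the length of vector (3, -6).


|u| = sqrt(3^2 + (-6)^2) = sqrt(45) = 6.7082

6.7082


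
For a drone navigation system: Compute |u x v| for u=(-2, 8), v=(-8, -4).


|u x v| = |(-2)*(-4) - 8*(-8)|
= |8 - (-64)| = 72

72


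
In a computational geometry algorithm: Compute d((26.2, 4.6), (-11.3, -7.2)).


dx=-37.5, dy=-11.8
d^2 = (-37.5)^2 + (-11.8)^2 = 1545.49
d = sqrt(1545.49) = 39.3127

39.3127


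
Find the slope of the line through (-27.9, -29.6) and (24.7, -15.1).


slope = (y2-y1)/(x2-x1) = ((-15.1)-(-29.6))/(24.7-(-27.9)) = 14.5/52.6 = 0.2757

0.2757


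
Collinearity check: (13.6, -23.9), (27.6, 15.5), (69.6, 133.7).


Cross product: (27.6-13.6)*(133.7-(-23.9)) - (15.5-(-23.9))*(69.6-13.6)
= 0

Yes, collinear


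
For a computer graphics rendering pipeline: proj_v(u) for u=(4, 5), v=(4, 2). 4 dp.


u.v = 26, |v| = sqrt(20) = 4.4721
Scalar projection = u.v / |v| = 26 / sqrt(20) = 5.8138

5.8138


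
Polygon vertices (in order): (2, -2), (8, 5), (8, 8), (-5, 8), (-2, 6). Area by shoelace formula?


Shoelace sum: (2*5 - 8*(-2)) + (8*8 - 8*5) + (8*8 - (-5)*8) + ((-5)*6 - (-2)*8) + ((-2)*(-2) - 2*6)
= 132
Area = |132|/2 = 66

66


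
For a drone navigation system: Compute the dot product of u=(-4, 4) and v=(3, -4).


u . v = u_x*v_x + u_y*v_y = (-4)*3 + 4*(-4)
= (-12) + (-16) = -28

-28


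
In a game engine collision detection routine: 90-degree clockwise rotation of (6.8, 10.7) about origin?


90° CW: (x,y) -> (y, -x)
(6.8,10.7) -> (10.7, -6.8)

(10.7, -6.8)


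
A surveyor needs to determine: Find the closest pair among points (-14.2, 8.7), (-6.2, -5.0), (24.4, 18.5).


d(P0,P1) = 15.8647, d(P0,P2) = 39.8246, d(P1,P2) = 38.5825
Closest: P0 and P1

Closest pair: (-14.2, 8.7) and (-6.2, -5.0), distance = 15.8647


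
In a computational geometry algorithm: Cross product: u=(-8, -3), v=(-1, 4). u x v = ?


u x v = u_x*v_y - u_y*v_x = (-8)*4 - (-3)*(-1)
= (-32) - 3 = -35

-35


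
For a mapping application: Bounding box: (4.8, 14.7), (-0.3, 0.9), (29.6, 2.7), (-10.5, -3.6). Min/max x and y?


x range: [-10.5, 29.6]
y range: [-3.6, 14.7]
Bounding box: (-10.5,-3.6) to (29.6,14.7)

(-10.5,-3.6) to (29.6,14.7)


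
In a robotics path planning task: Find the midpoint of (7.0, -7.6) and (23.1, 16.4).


M = ((7+23.1)/2, ((-7.6)+16.4)/2)
= (15.05, 4.4)

(15.05, 4.4)


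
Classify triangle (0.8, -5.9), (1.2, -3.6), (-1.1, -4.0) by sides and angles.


Side lengths squared: AB^2=5.45, BC^2=5.45, CA^2=7.22
Sorted: [5.45, 5.45, 7.22]
By sides: Isosceles, By angles: Acute

Isosceles, Acute


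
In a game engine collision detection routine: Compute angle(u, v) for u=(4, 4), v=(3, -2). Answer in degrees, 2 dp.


u.v = 4, |u| = sqrt(32) = 5.6569, |v| = sqrt(13) = 3.6056
cos(theta) = u.v/(|u||v|) = 4/sqrt(416) = 0.196116
theta = acos(0.196116) = 78.69 degrees

78.69 degrees


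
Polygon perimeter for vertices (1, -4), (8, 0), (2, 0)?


Sides: (1, -4)->(8, 0): sqrt(65) = 8.062258, (8, 0)->(2, 0): sqrt(36) = 6, (2, 0)->(1, -4): sqrt(17) = 4.123106
Sum = 18.185364
Perimeter = 18.1854

18.1854


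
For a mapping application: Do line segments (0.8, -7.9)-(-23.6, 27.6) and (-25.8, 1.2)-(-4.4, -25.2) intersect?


Cross products: d1=507.5, d2=623.04, d3=722.26, d4=606.72
d1*d2 < 0 and d3*d4 < 0? no

No, they don't intersect


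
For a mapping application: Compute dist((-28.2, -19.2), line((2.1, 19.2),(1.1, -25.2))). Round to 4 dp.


|cross product| = 1306.92
|line direction| = sqrt(1972.36) = 44.4113
Distance = 1306.92/sqrt(1972.36) = 29.4277

29.4277


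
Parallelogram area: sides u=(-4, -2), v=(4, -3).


|u x v| = |(-4)*(-3) - (-2)*4|
= |12 - (-8)| = 20

20


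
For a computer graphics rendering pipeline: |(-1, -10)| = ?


|u| = sqrt((-1)^2 + (-10)^2) = sqrt(101) = 10.0499

10.0499


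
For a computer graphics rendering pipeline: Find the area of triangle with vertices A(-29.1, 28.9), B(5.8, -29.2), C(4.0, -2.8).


Area = |x_A(y_B-y_C) + x_B(y_C-y_A) + x_C(y_A-y_B)|/2
= |768.24 + (-183.86) + 232.4|/2
= 816.78/2 = 408.39

408.39


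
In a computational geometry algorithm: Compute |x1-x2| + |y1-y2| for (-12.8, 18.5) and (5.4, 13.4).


|(-12.8)-5.4| + |18.5-13.4| = 18.2 + 5.1 = 23.3

23.3


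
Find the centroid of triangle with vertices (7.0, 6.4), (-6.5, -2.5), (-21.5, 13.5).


Centroid = ((x_A+x_B+x_C)/3, (y_A+y_B+y_C)/3)
= ((7+(-6.5)+(-21.5))/3, (6.4+(-2.5)+13.5)/3)
= (-7, 5.8)

(-7, 5.8)


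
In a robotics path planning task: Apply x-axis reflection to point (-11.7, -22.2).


Reflection over x-axis: (x,y) -> (x,-y)
(-11.7, -22.2) -> (-11.7, 22.2)

(-11.7, 22.2)


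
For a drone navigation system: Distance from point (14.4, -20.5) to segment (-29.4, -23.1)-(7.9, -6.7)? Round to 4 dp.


Project P onto AB: t = 1 (clamped to [0,1])
Closest point on segment: (7.9, -6.7)
Distance: 15.2542

15.2542


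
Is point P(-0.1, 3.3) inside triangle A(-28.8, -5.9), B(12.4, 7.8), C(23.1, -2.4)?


Cross products: AB x AP = -14.15, BC x BP = -175.65, CA x CP = -377.03
All same sign? yes

Yes, inside


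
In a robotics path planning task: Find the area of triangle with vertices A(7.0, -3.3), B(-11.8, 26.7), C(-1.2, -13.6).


Area = |x_A(y_B-y_C) + x_B(y_C-y_A) + x_C(y_A-y_B)|/2
= |282.1 + 121.54 + 36|/2
= 439.64/2 = 219.82

219.82


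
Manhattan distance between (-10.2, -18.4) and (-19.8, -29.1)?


|(-10.2)-(-19.8)| + |(-18.4)-(-29.1)| = 9.6 + 10.7 = 20.3

20.3


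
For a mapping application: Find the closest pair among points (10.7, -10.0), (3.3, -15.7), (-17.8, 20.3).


d(P0,P1) = 9.3408, d(P0,P2) = 41.5974, d(P1,P2) = 41.7278
Closest: P0 and P1

Closest pair: (10.7, -10.0) and (3.3, -15.7), distance = 9.3408


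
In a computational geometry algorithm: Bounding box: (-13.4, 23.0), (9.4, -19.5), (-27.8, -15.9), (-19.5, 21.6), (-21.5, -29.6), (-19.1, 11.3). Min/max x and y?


x range: [-27.8, 9.4]
y range: [-29.6, 23]
Bounding box: (-27.8,-29.6) to (9.4,23)

(-27.8,-29.6) to (9.4,23)


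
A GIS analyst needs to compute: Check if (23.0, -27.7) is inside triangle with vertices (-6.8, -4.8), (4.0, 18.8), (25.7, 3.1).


Cross products: AB x AP = -950.6, BC x BP = -710.75, CA x CP = 979.67
All same sign? no

No, outside


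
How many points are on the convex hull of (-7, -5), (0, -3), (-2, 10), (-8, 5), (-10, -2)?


Convex hull vertices (CCW): (-10, -2), (-7, -5), (0, -3), (-2, 10), (-8, 5)
Count = 5

5


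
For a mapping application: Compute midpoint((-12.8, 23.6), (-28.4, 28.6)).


M = (((-12.8)+(-28.4))/2, (23.6+28.6)/2)
= (-20.6, 26.1)

(-20.6, 26.1)


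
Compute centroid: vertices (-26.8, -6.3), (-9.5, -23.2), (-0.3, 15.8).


Centroid = ((x_A+x_B+x_C)/3, (y_A+y_B+y_C)/3)
= (((-26.8)+(-9.5)+(-0.3))/3, ((-6.3)+(-23.2)+15.8)/3)
= (-12.2, -4.5667)

(-12.2, -4.5667)


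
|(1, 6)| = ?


|u| = sqrt(1^2 + 6^2) = sqrt(37) = 6.0828

6.0828


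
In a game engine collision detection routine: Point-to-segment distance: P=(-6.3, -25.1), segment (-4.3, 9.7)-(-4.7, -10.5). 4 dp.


Project P onto AB: t = 1 (clamped to [0,1])
Closest point on segment: (-4.7, -10.5)
Distance: 14.6874

14.6874


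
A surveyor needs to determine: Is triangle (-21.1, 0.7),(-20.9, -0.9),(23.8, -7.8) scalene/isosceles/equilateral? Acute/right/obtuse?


Side lengths squared: AB^2=2.6, BC^2=2045.7, CA^2=2088.26
Sorted: [2.6, 2045.7, 2088.26]
By sides: Scalene, By angles: Obtuse

Scalene, Obtuse


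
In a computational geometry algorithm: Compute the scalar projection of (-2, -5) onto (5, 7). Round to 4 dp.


u.v = -45, |v| = sqrt(74) = 8.6023
Scalar projection = u.v / |v| = -45 / sqrt(74) = -5.2311

-5.2311


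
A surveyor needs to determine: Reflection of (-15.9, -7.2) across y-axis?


Reflection over y-axis: (x,y) -> (-x,y)
(-15.9, -7.2) -> (15.9, -7.2)

(15.9, -7.2)


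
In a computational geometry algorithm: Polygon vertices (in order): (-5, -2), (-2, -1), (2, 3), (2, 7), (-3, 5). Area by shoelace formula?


Shoelace sum: ((-5)*(-1) - (-2)*(-2)) + ((-2)*3 - 2*(-1)) + (2*7 - 2*3) + (2*5 - (-3)*7) + ((-3)*(-2) - (-5)*5)
= 67
Area = |67|/2 = 33.5

33.5


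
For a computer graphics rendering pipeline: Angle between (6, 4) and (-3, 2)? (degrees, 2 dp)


u.v = -10, |u| = sqrt(52) = 7.2111, |v| = sqrt(13) = 3.6056
cos(theta) = u.v/(|u||v|) = -10/sqrt(676) = -0.384615
theta = acos(-0.384615) = 112.62 degrees

112.62 degrees


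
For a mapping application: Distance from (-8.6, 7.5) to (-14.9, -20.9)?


dx=-6.3, dy=-28.4
d^2 = (-6.3)^2 + (-28.4)^2 = 846.25
d = sqrt(846.25) = 29.0904

29.0904


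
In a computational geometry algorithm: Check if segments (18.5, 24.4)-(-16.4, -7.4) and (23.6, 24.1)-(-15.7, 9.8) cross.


Cross products: d1=-84.72, d2=665.95, d3=172.65, d4=-578.02
d1*d2 < 0 and d3*d4 < 0? yes

Yes, they intersect


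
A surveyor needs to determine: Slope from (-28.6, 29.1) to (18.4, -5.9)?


slope = (y2-y1)/(x2-x1) = ((-5.9)-29.1)/(18.4-(-28.6)) = (-35)/47 = -0.7447

-0.7447


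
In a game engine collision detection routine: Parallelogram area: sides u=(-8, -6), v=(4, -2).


|u x v| = |(-8)*(-2) - (-6)*4|
= |16 - (-24)| = 40

40


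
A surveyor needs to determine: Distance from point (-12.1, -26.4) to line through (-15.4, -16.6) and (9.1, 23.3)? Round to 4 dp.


|cross product| = 371.77
|line direction| = sqrt(2192.26) = 46.8216
Distance = 371.77/sqrt(2192.26) = 7.9401

7.9401


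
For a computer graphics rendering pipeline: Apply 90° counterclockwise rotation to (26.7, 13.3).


90° CCW: (x,y) -> (-y, x)
(26.7,13.3) -> (-13.3, 26.7)

(-13.3, 26.7)


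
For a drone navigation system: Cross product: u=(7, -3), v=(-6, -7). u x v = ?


u x v = u_x*v_y - u_y*v_x = 7*(-7) - (-3)*(-6)
= (-49) - 18 = -67

-67


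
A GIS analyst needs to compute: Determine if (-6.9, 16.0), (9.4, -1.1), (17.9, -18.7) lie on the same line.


Cross product: (9.4-(-6.9))*((-18.7)-16) - ((-1.1)-16)*(17.9-(-6.9))
= -141.53

No, not collinear


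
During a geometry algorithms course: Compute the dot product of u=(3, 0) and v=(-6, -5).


u . v = u_x*v_x + u_y*v_y = 3*(-6) + 0*(-5)
= (-18) + 0 = -18

-18


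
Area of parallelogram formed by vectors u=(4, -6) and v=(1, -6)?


|u x v| = |4*(-6) - (-6)*1|
= |(-24) - (-6)| = 18

18


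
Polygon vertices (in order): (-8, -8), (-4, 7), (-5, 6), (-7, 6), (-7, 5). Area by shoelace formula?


Shoelace sum: ((-8)*7 - (-4)*(-8)) + ((-4)*6 - (-5)*7) + ((-5)*6 - (-7)*6) + ((-7)*5 - (-7)*6) + ((-7)*(-8) - (-8)*5)
= 38
Area = |38|/2 = 19

19


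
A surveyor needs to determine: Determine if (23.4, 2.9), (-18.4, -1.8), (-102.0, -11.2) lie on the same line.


Cross product: ((-18.4)-23.4)*((-11.2)-2.9) - ((-1.8)-2.9)*((-102)-23.4)
= 0

Yes, collinear


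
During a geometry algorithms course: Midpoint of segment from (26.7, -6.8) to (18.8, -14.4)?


M = ((26.7+18.8)/2, ((-6.8)+(-14.4))/2)
= (22.75, -10.6)

(22.75, -10.6)


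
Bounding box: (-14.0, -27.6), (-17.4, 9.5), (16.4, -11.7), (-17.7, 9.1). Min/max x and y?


x range: [-17.7, 16.4]
y range: [-27.6, 9.5]
Bounding box: (-17.7,-27.6) to (16.4,9.5)

(-17.7,-27.6) to (16.4,9.5)


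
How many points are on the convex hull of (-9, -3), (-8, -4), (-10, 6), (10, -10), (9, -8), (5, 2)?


Convex hull vertices (CCW): (-10, 6), (-9, -3), (-8, -4), (10, -10), (5, 2)
Count = 5

5


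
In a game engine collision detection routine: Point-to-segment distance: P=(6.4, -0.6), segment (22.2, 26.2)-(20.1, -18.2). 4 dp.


Project P onto AB: t = 0.619 (clamped to [0,1])
Closest point on segment: (20.9, -1.2858)
Distance: 14.5162

14.5162


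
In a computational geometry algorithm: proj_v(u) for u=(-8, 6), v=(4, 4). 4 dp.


u.v = -8, |v| = sqrt(32) = 5.6569
Scalar projection = u.v / |v| = -8 / sqrt(32) = -1.4142

-1.4142


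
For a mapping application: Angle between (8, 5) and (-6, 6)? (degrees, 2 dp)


u.v = -18, |u| = sqrt(89) = 9.434, |v| = sqrt(72) = 8.4853
cos(theta) = u.v/(|u||v|) = -18/sqrt(6408) = -0.22486
theta = acos(-0.22486) = 102.99 degrees

102.99 degrees


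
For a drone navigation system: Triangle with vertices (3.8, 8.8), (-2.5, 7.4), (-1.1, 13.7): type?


Side lengths squared: AB^2=41.65, BC^2=41.65, CA^2=48.02
Sorted: [41.65, 41.65, 48.02]
By sides: Isosceles, By angles: Acute

Isosceles, Acute


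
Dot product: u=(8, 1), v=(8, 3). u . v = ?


u . v = u_x*v_x + u_y*v_y = 8*8 + 1*3
= 64 + 3 = 67

67


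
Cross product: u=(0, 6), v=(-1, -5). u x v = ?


u x v = u_x*v_y - u_y*v_x = 0*(-5) - 6*(-1)
= 0 - (-6) = 6

6


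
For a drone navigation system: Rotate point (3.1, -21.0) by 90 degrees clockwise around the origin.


90° CW: (x,y) -> (y, -x)
(3.1,-21) -> (-21, -3.1)

(-21, -3.1)


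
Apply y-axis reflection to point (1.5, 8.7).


Reflection over y-axis: (x,y) -> (-x,y)
(1.5, 8.7) -> (-1.5, 8.7)

(-1.5, 8.7)


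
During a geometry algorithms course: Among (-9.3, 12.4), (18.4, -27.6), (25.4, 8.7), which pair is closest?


d(P0,P1) = 48.6548, d(P0,P2) = 34.8967, d(P1,P2) = 36.9688
Closest: P0 and P2

Closest pair: (-9.3, 12.4) and (25.4, 8.7), distance = 34.8967


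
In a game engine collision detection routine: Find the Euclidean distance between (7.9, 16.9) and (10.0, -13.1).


dx=2.1, dy=-30
d^2 = 2.1^2 + (-30)^2 = 904.41
d = sqrt(904.41) = 30.0734

30.0734


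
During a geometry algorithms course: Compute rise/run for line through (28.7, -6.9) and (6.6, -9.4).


slope = (y2-y1)/(x2-x1) = ((-9.4)-(-6.9))/(6.6-28.7) = (-2.5)/(-22.1) = 0.1131

0.1131


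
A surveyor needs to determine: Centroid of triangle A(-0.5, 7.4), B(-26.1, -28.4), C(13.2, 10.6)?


Centroid = ((x_A+x_B+x_C)/3, (y_A+y_B+y_C)/3)
= (((-0.5)+(-26.1)+13.2)/3, (7.4+(-28.4)+10.6)/3)
= (-4.4667, -3.4667)

(-4.4667, -3.4667)


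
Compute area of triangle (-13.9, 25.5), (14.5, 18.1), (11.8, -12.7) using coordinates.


Area = |x_A(y_B-y_C) + x_B(y_C-y_A) + x_C(y_A-y_B)|/2
= |(-428.12) + (-553.9) + 87.32|/2
= 894.7/2 = 447.35

447.35


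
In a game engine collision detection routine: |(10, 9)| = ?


|u| = sqrt(10^2 + 9^2) = sqrt(181) = 13.4536

13.4536


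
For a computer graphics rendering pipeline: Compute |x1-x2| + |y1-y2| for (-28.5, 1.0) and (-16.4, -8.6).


|(-28.5)-(-16.4)| + |1-(-8.6)| = 12.1 + 9.6 = 21.7

21.7


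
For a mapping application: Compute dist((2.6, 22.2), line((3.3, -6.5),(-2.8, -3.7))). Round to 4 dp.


|cross product| = 173.11
|line direction| = sqrt(45.05) = 6.7119
Distance = 173.11/sqrt(45.05) = 25.7914

25.7914
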